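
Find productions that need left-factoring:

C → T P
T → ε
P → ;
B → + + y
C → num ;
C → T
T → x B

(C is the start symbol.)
Yes, C has productions with common prefix 'T'

Left-factoring is needed when two productions for the same non-terminal
share a common prefix on the right-hand side.

Productions for C:
  C → T P
  C → num ;
  C → T
Productions for T:
  T → ε
  T → x B

Found common prefix 'T' in productions for C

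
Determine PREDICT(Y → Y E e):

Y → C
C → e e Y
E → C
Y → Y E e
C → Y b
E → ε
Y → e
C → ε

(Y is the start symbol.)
{ 'b', 'e' }

PREDICT(Y → Y E e) = (FIRST(RHS) \ {ε}) ∪ (FOLLOW(Y) if ε ∈ FIRST(RHS), i.e. RHS ⇒* ε)
FIRST(Y) = { 'b', 'e', ε }
FIRST(E) = { 'b', 'e', ε }
FIRST(Y E e) = { 'b', 'e' }
ε ∉ FIRST(Y E e), so FOLLOW(Y) is not added.
PREDICT(Y → Y E e) = { 'b', 'e' }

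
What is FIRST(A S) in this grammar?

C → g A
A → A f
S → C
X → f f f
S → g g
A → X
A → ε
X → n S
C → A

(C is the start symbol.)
FIRST sets of the non-terminals involved (from the grammar, by fixed-point iteration):
  FIRST(A) = { 'f', 'n', ε }
  FIRST(S) = { 'f', 'g', 'n', ε }

To compute FIRST(A S), process the symbols left to right:
Symbol A is a non-terminal. Add FIRST(A) \ {ε} = { 'f', 'n' }
A is nullable (ε ∈ FIRST(A)), continue to the next symbol.
Symbol S is a non-terminal. Add FIRST(S) \ {ε} = { 'f', 'g', 'n' }
S is nullable (ε ∈ FIRST(S)), continue to the next symbol.
All symbols are nullable, so ε is in the result.
FIRST(A S) = { 'f', 'g', 'n', ε }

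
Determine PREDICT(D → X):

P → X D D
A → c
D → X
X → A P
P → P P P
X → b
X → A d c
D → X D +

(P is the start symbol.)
PREDICT(D → X) = (FIRST(RHS) \ {ε}) ∪ (FOLLOW(D) if ε ∈ FIRST(RHS), i.e. RHS ⇒* ε)
FIRST(X) = { 'b', 'c' }
FIRST(X) = { 'b', 'c' }
ε ∉ FIRST(X), so FOLLOW(D) is not added.
PREDICT(D → X) = { 'b', 'c' }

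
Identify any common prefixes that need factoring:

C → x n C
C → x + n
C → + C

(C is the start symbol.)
Yes, C has productions with common prefix 'x'

Left-factoring is needed when two productions for the same non-terminal
share a common prefix on the right-hand side.

Productions for C:
  C → x n C
  C → x + n
  C → + C

Found common prefix 'x' in productions for C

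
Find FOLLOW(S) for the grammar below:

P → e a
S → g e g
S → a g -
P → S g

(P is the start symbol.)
In P → S g: S is followed by g, add FIRST(g) \ {ε} = { 'g' }

Taking the union: FOLLOW(S) = { 'g' }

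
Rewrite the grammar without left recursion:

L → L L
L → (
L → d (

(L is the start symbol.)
L → ( L'
L → d ( L'
L' → L L'
L' → ε

L is directly left-recursive. The standard transformation for
  A → A α₁ | ... | A α_m | β₁ | ... | β_n
is
  A  → β₁ A' | ... | β_n A'
  A' → α₁ A' | ... | α_m A' | ε

L → ( becomes L → ( L'
L → d ( becomes L → d ( L'
L → L L becomes L' → L L'
Add L' → ε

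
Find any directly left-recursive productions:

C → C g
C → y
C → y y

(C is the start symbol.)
C → C g: LEFT RECURSIVE (starts with C)
C → y: starts with y
C → y y: starts with y

The grammar has direct left recursion on: C.

Answer: Yes, C is left-recursive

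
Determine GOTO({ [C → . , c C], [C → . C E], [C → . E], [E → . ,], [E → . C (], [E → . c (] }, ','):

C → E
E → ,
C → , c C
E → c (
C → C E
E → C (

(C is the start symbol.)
{ [C → , . c C], [E → , .] }

GOTO(I, ',') = CLOSURE({ [A → αX.β] : [A → α.Xβ] ∈ I, X = ',' })

Items with dot before ',', with the dot advanced:
  [C → . , c C] → [C → , . c C]
  [E → . ,] → [E → , .]
Closure adds nothing (no advanced item has the dot before a non-terminal).

GOTO = { [C → , . c C], [E → , .] }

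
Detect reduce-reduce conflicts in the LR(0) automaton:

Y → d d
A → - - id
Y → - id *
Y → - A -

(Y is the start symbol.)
A reduce-reduce conflict occurs when an LR(0) state has two complete items [A → α .] and [B → β .] — both call for a reduction, and with no lookahead the parser cannot choose between them.

Augment with Y' → Y and build the canonical LR(0) collection (I0 = CLOSURE({[Y' → . Y]}), then GOTO on every symbol after a dot until no new states appear). It has 12 states:
  I0: { [Y → . - A -], [Y → . - id *], [Y → . d d], [Y' → . Y] }  — shift
  I1: { [A → . - - id], [Y → - . A -], [Y → - . id *] }  — shift
  I2: { [Y' → Y .] }  — accept
  I3: { [Y → d . d] }  — shift
  I4: { [Y → d d .] }  — reduce
  I5: { [A → - . - id] }  — shift
  I6: { [Y → - A . -] }  — shift
  I7: { [Y → - id . *] }  — shift
  I8: { [Y → - id * .] }  — reduce
  I9: { [Y → - A - .] }  — reduce
  I10: { [A → - - . id] }  — shift
  I11: { [A → - - id .] }  — reduce

No state contains more than one complete item.

Answer: No reduce-reduce conflicts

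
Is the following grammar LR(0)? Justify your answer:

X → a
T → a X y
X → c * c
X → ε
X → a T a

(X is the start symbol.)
A grammar is LR(0) if no state in the canonical LR(0) collection has:
  - both a shift item (dot before a terminal) and a complete item (shift-reduce conflict), or
  - two or more complete items (reduce-reduce conflict; the accept item [X' → X .] counts as a complete item here).

Augment with X' → X and build the canonical LR(0) collection (I0 = CLOSURE({[X' → . X]}), then GOTO on every symbol after a dot until no new states appear). It has 11 states:
  I0: { [X → . a T a], [X → . a], [X → . c * c], [X → .], [X' → . X] }  — shift, reduce
  I1: { [X' → X .] }  — accept
  I2: { [T → . a X y], [X → a . T a], [X → a .] }  — shift, reduce
  I3: { [X → c . * c] }  — shift
  I4: { [X → c * . c] }  — shift
  I5: { [X → c * c .] }  — reduce
  I6: { [X → a T . a] }  — shift
  I7: { [T → a . X y], [X → . a T a], [X → . a], [X → . c * c], [X → .] }  — shift, reduce
  I8: { [T → a X . y] }  — shift
  I9: { [T → a X y .] }  — reduce
  I10: { [X → a T a .] }  — reduce

Conflict in state I0:
  Shift-reduce conflict between [X → .] and [X → . a]
So the grammar is NOT LR(0).

Answer: No. Shift-reduce conflict between [X → .] and [X → . a]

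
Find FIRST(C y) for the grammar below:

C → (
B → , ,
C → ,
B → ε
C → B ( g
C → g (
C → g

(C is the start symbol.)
{ '(', ',', 'g' }

FIRST sets of the non-terminals involved (from the grammar, by fixed-point iteration):
  FIRST(C) = { '(', ',', 'g' }

To compute FIRST(C y), process the symbols left to right:
Symbol C is a non-terminal. Add FIRST(C) \ {ε} = { '(', ',', 'g' }
C is not nullable (ε ∉ FIRST(C)), so stop here.
FIRST(C y) = { '(', ',', 'g' }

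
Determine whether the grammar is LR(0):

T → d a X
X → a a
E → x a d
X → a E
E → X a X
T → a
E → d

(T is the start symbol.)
No. Shift-reduce conflict between [X → a a .] and [E → . d]

Augment with T' → T and build the canonical LR(0) collection (I0 = CLOSURE({[T' → . T]}), then GOTO on every symbol after a dot until no new states appear). It has 16 states:
  I0: { [T → . a], [T → . d a X], [T' → . T] }  — shift
  I1: { [T' → T .] }  — accept
  I2: { [T → a .] }  — reduce
  I3: { [T → d . a X] }  — shift
  I4: { [T → d a . X], [X → . a E], [X → . a a] }  — shift
  I5: { [T → d a X .] }  — reduce
  I6: { [E → . X a X], [E → . d], [E → . x a d], [X → . a E], [X → . a a], [X → a . E], [X → a . a] }  — shift
  I7: { [X → a E .] }  — reduce
  I8: { [E → X . a X] }  — shift
  I9: { [E → . X a X], [E → . d], [E → . x a d], [X → . a E], [X → . a a], [X → a . E], [X → a . a], [X → a a .] }  — shift, reduce
  I10: { [E → d .] }  — reduce
  I11: { [E → x . a d] }  — shift
  I12: { [E → x a . d] }  — shift
  I13: { [E → x a d .] }  — reduce
  I14: { [E → X a . X], [X → . a E], [X → . a a] }  — shift
  I15: { [E → X a X .] }  — reduce

Conflict in state I9:
  Shift-reduce conflict between [X → a a .] and [E → . d]
So the grammar is NOT LR(0).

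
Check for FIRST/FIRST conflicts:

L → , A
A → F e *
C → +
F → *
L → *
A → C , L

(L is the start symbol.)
FIRST sets of the non-terminals at (or reachable through a nullable prefix from) the front of some alternative:
  FIRST(F) = { '*' }
  FIRST(C) = { '+' }

Productions for L:
  L → , A: FIRST = { ',' }
  L → *: FIRST = { '*' }
Productions for A:
  A → F e *: FIRST = { '*' }
  A → C , L: FIRST = { '+' }
C, F have only one production, so no FIRST/FIRST conflict is possible there.

All alternatives of each non-terminal have pairwise disjoint FIRST sets.

Answer: No FIRST/FIRST conflicts.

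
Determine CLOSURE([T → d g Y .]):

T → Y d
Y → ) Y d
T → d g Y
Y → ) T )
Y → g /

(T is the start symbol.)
{ [T → d g Y .] }

Start with: [T → d g Y .]
The dot is at the end, so nothing is added.

CLOSURE = { [T → d g Y .] }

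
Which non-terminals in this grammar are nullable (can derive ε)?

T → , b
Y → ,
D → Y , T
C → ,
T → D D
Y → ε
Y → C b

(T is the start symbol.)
{ 'Y' }

A non-terminal is nullable if it can derive ε (the empty string): either it has an ε-production, or it has a production whose right-hand side consists entirely of nullable non-terminals.

ε-productions: Y → ε
So Y is immediately nullable.
No further non-terminal can be added: every production for the remaining non-terminals contains a terminal or a non-nullable non-terminal.
Nullable = { 'Y' }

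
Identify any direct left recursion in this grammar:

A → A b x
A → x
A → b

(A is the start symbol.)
A → A b x: LEFT RECURSIVE (starts with A)
A → x: starts with x
A → b: starts with b

The grammar has direct left recursion on: A.

Answer: Yes, A is left-recursive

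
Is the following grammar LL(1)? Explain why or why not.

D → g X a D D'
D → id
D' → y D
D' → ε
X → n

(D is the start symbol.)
A grammar is LL(1) if for each non-terminal N with multiple productions, the predict sets of those productions are pairwise disjoint, where PREDICT(N → α) = (FIRST(α) \ {ε}) ∪ (FOLLOW(N) if α ⇒* ε).

Relevant sets:
  FOLLOW(D') = { $, 'y' }

For D:
  PREDICT(D → g X a D D') = { 'g' }
  PREDICT(D → id) = { 'id' }
For D':
  PREDICT(D' → y D) = { 'y' }
  PREDICT(D' → ε) = { $, 'y' }
X has a single production, so nothing to check there.

Conflict found: Predict set conflict for D': { 'y' }
The grammar is NOT LL(1).

Answer: No. Predict set conflict for D': { 'y' }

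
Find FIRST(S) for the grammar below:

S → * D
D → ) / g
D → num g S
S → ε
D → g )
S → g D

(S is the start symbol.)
{ '*', 'g', ε }

From S → * D:
  - '*' is a terminal: add '*' and stop
From S → ε:
  - ε-production, so ε ∈ FIRST(S)
From S → g D:
  - g is a terminal: add 'g' and stop

Collecting: FIRST(S) = { '*', 'g', ε }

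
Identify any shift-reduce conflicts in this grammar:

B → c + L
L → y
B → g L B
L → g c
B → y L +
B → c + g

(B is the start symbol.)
Augment with B' → B and build the canonical LR(0) collection (I0 = CLOSURE({[B' → . B]}), then GOTO on every symbol after a dot until no new states appear). It has 15 states:
  I0: { [B → . c + L], [B → . c + g], [B → . g L B], [B → . y L +], [B' → . B] }  — shift
  I1: { [B' → B .] }  — accept
  I2: { [B → c . + L], [B → c . + g] }  — shift
  I3: { [B → g . L B], [L → . g c], [L → . y] }  — shift
  I4: { [B → y . L +], [L → . g c], [L → . y] }  — shift
  I5: { [B → y L . +] }  — shift
  I6: { [L → g . c] }  — shift
  I7: { [L → y .] }  — reduce
  I8: { [L → g c .] }  — reduce
  I9: { [B → y L + .] }  — reduce
  I10: { [B → . c + L], [B → . c + g], [B → . g L B], [B → . y L +], [B → g L . B] }  — shift
  I11: { [B → g L B .] }  — reduce
  I12: { [B → c + . L], [B → c + . g], [L → . g c], [L → . y] }  — shift
  I13: { [B → c + L .] }  — reduce
  I14: { [B → c + g .], [L → g . c] }  — shift, reduce

I14 contains reduce item [B → c + g .] and shift item [L → g . c] — shift-reduce conflict.

Answer: Yes — I14: [B → c + g .] vs [L → g . c]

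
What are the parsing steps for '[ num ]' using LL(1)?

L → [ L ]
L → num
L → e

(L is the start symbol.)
LL(1) parsing maintains a stack (initially the start symbol over $) and the input. At each step: if the stack top is a terminal, match it against the current input token; if it is a non-terminal N, replace it with the RHS of M[N, lookahead] (the unique production whose predict set contains the lookahead).

Stack is shown with the top on the left.

Stack    Input      Action
--------------------------
L $      [ num ] $  output L → [ L ]
[ L ] $  [ num ] $  match '['
L ] $    num ] $    output L → num
num ] $  num ] $    match 'num'
] $      ] $        match ']'
$        $          accept

The string is accepted.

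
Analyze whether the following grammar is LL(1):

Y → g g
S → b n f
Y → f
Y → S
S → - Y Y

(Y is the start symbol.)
Yes, the grammar is LL(1).

A grammar is LL(1) if for each non-terminal N with multiple productions, the predict sets of those productions are pairwise disjoint, where PREDICT(N → α) = (FIRST(α) \ {ε}) ∪ (FOLLOW(N) if α ⇒* ε).

Relevant sets:
  FIRST(S) = { '-', 'b' }

For Y:
  PREDICT(Y → g g) = { 'g' }
  PREDICT(Y → f) = { 'f' }
  PREDICT(Y → S) = { '-', 'b' }
For S:
  PREDICT(S → b n f) = { 'b' }
  PREDICT(S → '-' Y Y) = { '-' }

All predict sets are disjoint. The grammar IS LL(1).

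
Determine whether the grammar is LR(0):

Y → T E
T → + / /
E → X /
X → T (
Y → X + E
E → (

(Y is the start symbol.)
No. Reduce-reduce conflict: [E → ( .] and [X → T ( .]

A grammar is LR(0) if no state in the canonical LR(0) collection has:
  - both a shift item (dot before a terminal) and a complete item (shift-reduce conflict), or
  - two or more complete items (reduce-reduce conflict; the accept item [Y' → Y .] counts as a complete item here).

Augment with Y' → Y and build the canonical LR(0) collection (I0 = CLOSURE({[Y' → . Y]}), then GOTO on every symbol after a dot until no new states appear). It has 16 states:
  I0: { [T → . + / /], [X → . T (], [Y → . T E], [Y → . X + E], [Y' → . Y] }  — shift
  I1: { [T → + . / /] }  — shift
  I2: { [E → . (], [E → . X /], [T → . + / /], [X → . T (], [X → T . (], [Y → T . E] }  — shift
  I3: { [Y → X . + E] }  — shift
  I4: { [Y' → Y .] }  — accept
  I5: { [E → . (], [E → . X /], [T → . + / /], [X → . T (], [Y → X + . E] }  — shift
  I6: { [E → ( .] }  — reduce
  I7: { [Y → X + E .] }  — reduce
  I8: { [X → T . (] }  — shift
  I9: { [E → X . /] }  — shift
  I10: { [E → X / .] }  — reduce
  I11: { [X → T ( .] }  — reduce
  I12: { [E → ( .], [X → T ( .] }  — 2 reduces
  I13: { [Y → T E .] }  — reduce
  I14: { [T → + / . /] }  — shift
  I15: { [T → + / / .] }  — reduce

Conflict in state I12:
  Reduce-reduce conflict: [E → ( .] and [X → T ( .]
So the grammar is NOT LR(0).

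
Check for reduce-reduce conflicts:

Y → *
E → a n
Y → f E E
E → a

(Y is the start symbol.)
No reduce-reduce conflicts

A reduce-reduce conflict occurs when an LR(0) state has two complete items [A → α .] and [B → β .] — both call for a reduction, and with no lookahead the parser cannot choose between them.

Augment with Y' → Y and build the canonical LR(0) collection (I0 = CLOSURE({[Y' → . Y]}), then GOTO on every symbol after a dot until no new states appear). It has 8 states:
  I0: { [Y → . *], [Y → . f E E], [Y' → . Y] }  — shift
  I1: { [Y → * .] }  — reduce
  I2: { [Y' → Y .] }  — accept
  I3: { [E → . a n], [E → . a], [Y → f . E E] }  — shift
  I4: { [E → . a n], [E → . a], [Y → f E . E] }  — shift
  I5: { [E → a . n], [E → a .] }  — shift, reduce
  I6: { [E → a n .] }  — reduce
  I7: { [Y → f E E .] }  — reduce

No state contains more than one complete item.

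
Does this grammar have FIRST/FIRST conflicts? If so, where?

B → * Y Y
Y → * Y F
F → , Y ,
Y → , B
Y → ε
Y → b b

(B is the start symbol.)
Productions for Y:
  Y → * Y F: FIRST = { '*' }
  Y → , B: FIRST = { ',' }
  Y → ε: FIRST = { ε }
  Y → b b: FIRST = { 'b' }
B, F have only one production, so no FIRST/FIRST conflict is possible there.

All alternatives of each non-terminal have pairwise disjoint FIRST sets.

Answer: No FIRST/FIRST conflicts.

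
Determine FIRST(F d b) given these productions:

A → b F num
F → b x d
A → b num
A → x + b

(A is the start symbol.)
{ 'b' }

FIRST sets of the non-terminals involved (from the grammar, by fixed-point iteration):
  FIRST(F) = { 'b' }

To compute FIRST(F d b), process the symbols left to right:
Symbol F is a non-terminal. Add FIRST(F) \ {ε} = { 'b' }
F is not nullable (ε ∉ FIRST(F)), so stop here.
FIRST(F d b) = { 'b' }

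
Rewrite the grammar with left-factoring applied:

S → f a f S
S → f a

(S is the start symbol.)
Left-factoring transforms A → αβ₁ | αβ₂ into A → αA' and A' → β₁ | β₂
(α is the longest common prefix among the alternatives). Repeat until
no nonterminal has two alternatives with a common prefix.

Round 1: S has alternatives sharing prefix 'f a'. Introduce S': S → f a S'
  Add: S' → f S
  Add: S' → ε

No remaining common prefixes — done.

Resulting grammar:
S → f a S'
S' → f S
S' → ε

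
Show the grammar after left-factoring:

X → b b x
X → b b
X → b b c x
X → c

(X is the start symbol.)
Left-factoring transforms A → αβ₁ | αβ₂ into A → αA' and A' → β₁ | β₂
(α is the longest common prefix among the alternatives). Repeat until
no nonterminal has two alternatives with a common prefix.

Round 1: X has alternatives sharing prefix 'b b'. Introduce X': X → b b X'
  Add: X' → x
  Add: X' → ε
  Add: X' → c x

No remaining common prefixes — done.

Resulting grammar:
X → b b X'
X' → x
X' → ε
X' → c x
X → c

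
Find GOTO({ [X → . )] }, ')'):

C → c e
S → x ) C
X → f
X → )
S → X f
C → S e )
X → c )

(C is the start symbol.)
{ [X → ) .] }

GOTO(I, ')') = CLOSURE({ [A → αX.β] : [A → α.Xβ] ∈ I, X = ')' })

Items with dot before ')', with the dot advanced:
  [X → . )] → [X → ) .]
Closure adds nothing (no advanced item has the dot before a non-terminal).

GOTO = { [X → ) .] }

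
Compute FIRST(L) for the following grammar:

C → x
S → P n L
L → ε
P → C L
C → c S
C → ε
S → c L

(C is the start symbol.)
To compute FIRST(L), examine every production with L on the left-hand side, reading each right-hand side left to right until a non-nullable symbol is reached.

From L → ε:
  - ε-production, so ε ∈ FIRST(L)

Collecting: FIRST(L) = { ε }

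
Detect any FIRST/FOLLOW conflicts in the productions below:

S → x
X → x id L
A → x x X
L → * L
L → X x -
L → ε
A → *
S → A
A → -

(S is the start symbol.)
Yes. L → X x '-' with FOLLOW(L) on { 'x' }

A FIRST/FOLLOW conflict occurs when a non-terminal N has a nullable alternative N → β (β ⇒* ε) and another alternative N → α with FIRST(α) ∩ FOLLOW(N) ≠ ∅: on such a lookahead the parser cannot decide between expanding α and letting N vanish via β.

Nullable non-terminals: L.
FIRST sets used below: FIRST(X) = { 'x' }

L: nullable alternative(s) L → ε; FOLLOW(L) = { $, 'x' }
  L → * L: FIRST \ {ε} = { '*' } — disjoint from FOLLOW(L)
  L → X x -: FIRST \ {ε} = { 'x' } — overlaps FOLLOW(L) on { 'x' }: CONFLICT
  L → ε: FIRST \ {ε} = { } — this is the only nullable alternative, skip

A, S, X have no nullable alternative, so no FIRST/FOLLOW check is needed there.

So the grammar has 1 FIRST/FOLLOW conflict (marked CONFLICT above).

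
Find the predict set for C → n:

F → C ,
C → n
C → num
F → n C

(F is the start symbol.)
{ 'n' }

PREDICT(C → n) = (FIRST(RHS) \ {ε}) ∪ (FOLLOW(C) if ε ∈ FIRST(RHS), i.e. RHS ⇒* ε)
FIRST(n) = { 'n' }
ε ∉ FIRST(n), so FOLLOW(C) is not added.
PREDICT(C → n) = { 'n' }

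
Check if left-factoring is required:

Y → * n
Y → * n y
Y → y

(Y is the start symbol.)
Yes, Y has productions with common prefix '* n'

Left-factoring is needed when two productions for the same non-terminal
share a common prefix on the right-hand side.

Productions for Y:
  Y → * n
  Y → * n y
  Y → y

Found common prefix '* n' in productions for Y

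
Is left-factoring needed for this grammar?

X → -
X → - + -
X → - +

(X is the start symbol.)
Left-factoring is needed when two productions for the same non-terminal
share a common prefix on the right-hand side.

Productions for X:
  X → -
  X → - + -
  X → - +

Found common prefix '-' in productions for X

Answer: Yes, X has productions with common prefix '-'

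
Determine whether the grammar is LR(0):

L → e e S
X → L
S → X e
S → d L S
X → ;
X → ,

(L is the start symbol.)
A grammar is LR(0) if no state in the canonical LR(0) collection has:
  - both a shift item (dot before a terminal) and a complete item (shift-reduce conflict), or
  - two or more complete items (reduce-reduce conflict; the accept item [L' → L .] counts as a complete item here).

Augment with L' → L and build the canonical LR(0) collection (I0 = CLOSURE({[L' → . L]}), then GOTO on every symbol after a dot until no new states appear). It has 13 states:
  I0: { [L → . e e S], [L' → . L] }  — shift
  I1: { [L' → L .] }  — accept
  I2: { [L → e . e S] }  — shift
  I3: { [L → . e e S], [L → e e . S], [S → . X e], [S → . d L S], [X → . ,], [X → . ;], [X → . L] }  — shift
  I4: { [X → , .] }  — reduce
  I5: { [X → ; .] }  — reduce
  I6: { [X → L .] }  — reduce
  I7: { [L → e e S .] }  — reduce
  I8: { [S → X . e] }  — shift
  I9: { [L → . e e S], [S → d . L S] }  — shift
  I10: { [L → . e e S], [S → . X e], [S → . d L S], [S → d L . S], [X → . ,], [X → . ;], [X → . L] }  — shift
  I11: { [S → d L S .] }  — reduce
  I12: { [S → X e .] }  — reduce

Every state is either a pure shift/goto state or contains exactly one complete item and nothing to shift — no conflicts. The grammar is LR(0).

Answer: Yes, the grammar is LR(0)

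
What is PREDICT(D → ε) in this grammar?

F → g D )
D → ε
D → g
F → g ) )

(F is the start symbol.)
PREDICT(D → ε) = (FIRST(RHS) \ {ε}) ∪ (FOLLOW(D) if ε ∈ FIRST(RHS), i.e. RHS ⇒* ε)
The right-hand side is ε (FIRST(ε) = { ε }), so the predict set is FOLLOW(D) = { ')' }
PREDICT(D → ε) = { ')' }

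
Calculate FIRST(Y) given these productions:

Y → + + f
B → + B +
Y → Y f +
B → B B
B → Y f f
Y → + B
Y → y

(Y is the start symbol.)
{ '+', 'y' }

To compute FIRST(Y), examine every production with Y on the left-hand side, reading each right-hand side left to right until a non-nullable symbol is reached.

From Y → + + f:
  - '+' is a terminal: add '+' and stop
From Y → Y f +:
  - Y is the symbol being defined: contributes nothing new
    Y is not nullable, so stop
From Y → + B:
  - '+' is a terminal: add '+' and stop
From Y → y:
  - y is a terminal: add 'y' and stop

Collecting: FIRST(Y) = { '+', 'y' }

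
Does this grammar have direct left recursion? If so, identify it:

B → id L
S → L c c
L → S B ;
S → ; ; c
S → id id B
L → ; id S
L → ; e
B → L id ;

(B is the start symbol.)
No direct left recursion

Direct left recursion occurs when N → N α for some non-terminal N (the right-hand side begins with the left-hand side itself).

B → id L: starts with id
S → L c c: starts with L
L → S B ;: starts with S
S → ; ; c: starts with ';'
S → id id B: starts with id
L → ; id S: starts with ';'
L → ; e: starts with ';'
B → L id ;: starts with L

No direct left recursion found.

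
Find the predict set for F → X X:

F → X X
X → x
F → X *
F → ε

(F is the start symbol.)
{ 'x' }

PREDICT(F → X X) = (FIRST(RHS) \ {ε}) ∪ (FOLLOW(F) if ε ∈ FIRST(RHS), i.e. RHS ⇒* ε)
FIRST(X) = { 'x' }
FIRST(X X) = { 'x' }
ε ∉ FIRST(X X), so FOLLOW(F) is not added.
PREDICT(F → X X) = { 'x' }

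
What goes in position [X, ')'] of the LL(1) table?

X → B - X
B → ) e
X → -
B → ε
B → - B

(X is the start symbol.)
X → B - X

To find M[X, ')'], we find productions for X where ')' is in the predict set (PREDICT(N → α) = (FIRST(α) \ {ε}) ∪ (FOLLOW(N) if α ⇒* ε)).

Relevant sets:
  FIRST(B) = { ')', '-', ε }

X → B - X: PREDICT = { ')', '-' }
  ')' is in predict set, so this production goes in M[X, ')']
X → -: PREDICT = { '-' }

M[X, ')'] = X → B - X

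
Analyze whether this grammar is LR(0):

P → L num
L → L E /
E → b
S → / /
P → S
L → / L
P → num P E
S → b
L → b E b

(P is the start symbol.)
Augment with P' → P and build the canonical LR(0) collection (I0 = CLOSURE({[P' → . P]}), then GOTO on every symbol after a dot until no new states appear). It has 19 states:
  I0: { [L → . / L], [L → . L E /], [L → . b E b], [P → . L num], [P → . S], [P → . num P E], [P' → . P], [S → . / /], [S → . b] }  — shift
  I1: { [L → . / L], [L → . L E /], [L → . b E b], [L → / . L], [S → / . /] }  — shift
  I2: { [E → . b], [L → L . E /], [P → L . num] }  — shift
  I3: { [P' → P .] }  — accept
  I4: { [P → S .] }  — reduce
  I5: { [E → . b], [L → b . E b], [S → b .] }  — shift, reduce
  I6: { [L → . / L], [L → . L E /], [L → . b E b], [P → . L num], [P → . S], [P → . num P E], [P → num . P E], [S → . / /], [S → . b] }  — shift
  I7: { [E → . b], [P → num P . E] }  — shift
  I8: { [P → num P E .] }  — reduce
  I9: { [E → b .] }  — reduce
  I10: { [L → b E . b] }  — shift
  I11: { [L → b E b .] }  — reduce
  I12: { [L → L E . /] }  — shift
  I13: { [P → L num .] }  — reduce
  I14: { [L → L E / .] }  — reduce
  I15: { [L → . / L], [L → . L E /], [L → . b E b], [L → / . L], [S → / / .] }  — shift, reduce
  I16: { [E → . b], [L → / L .], [L → L . E /] }  — shift, reduce
  I17: { [E → . b], [L → b . E b] }  — shift
  I18: { [L → . / L], [L → . L E /], [L → . b E b], [L → / . L] }  — shift

Conflict in state I5:
  Shift-reduce conflict between [S → b .] and [E → . b]
So the grammar is NOT LR(0).

Answer: No. Shift-reduce conflict between [S → b .] and [E → . b]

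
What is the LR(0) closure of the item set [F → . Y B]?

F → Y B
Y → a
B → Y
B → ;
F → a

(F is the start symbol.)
Start with: [F → . Y B]
  [F → . Y B] has the dot before Y: add [Y → . a]
No further items can be added.

CLOSURE = { [F → . Y B], [Y → . a] }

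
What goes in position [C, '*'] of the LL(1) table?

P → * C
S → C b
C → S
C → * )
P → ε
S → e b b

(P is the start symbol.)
To find M[C, '*'], we find productions for C where '*' is in the predict set (PREDICT(N → α) = (FIRST(α) \ {ε}) ∪ (FOLLOW(N) if α ⇒* ε)).

Relevant sets:
  FIRST(S) = { '*', 'e' }

C → S: PREDICT = { '*', 'e' }
  '*' is in predict set, so this production goes in M[C, '*']
C → * ): PREDICT = { '*' }
  '*' is in predict set, so this production goes in M[C, '*']

M[C, '*'] = C → S, C → * )  (a multiply-defined cell — the grammar is not LL(1))

Answer: C → S, C → * )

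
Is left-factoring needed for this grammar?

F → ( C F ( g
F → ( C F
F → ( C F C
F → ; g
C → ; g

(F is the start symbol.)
Left-factoring is needed when two productions for the same non-terminal
share a common prefix on the right-hand side.

Productions for F:
  F → ( C F ( g
  F → ( C F
  F → ( C F C
  F → ; g

Found common prefix '( C F' in productions for F

Answer: Yes, F has productions with common prefix '( C F'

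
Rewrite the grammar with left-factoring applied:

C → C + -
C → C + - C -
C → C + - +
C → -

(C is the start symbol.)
C → C + - C'
C' → ε
C' → C -
C' → +
C → -

Left-factoring transforms A → αβ₁ | αβ₂ into A → αA' and A' → β₁ | β₂
(α is the longest common prefix among the alternatives). Repeat until
no nonterminal has two alternatives with a common prefix.

Round 1: C has alternatives sharing prefix 'C + -'. Introduce C': C → C + - C'
  Add: C' → ε
  Add: C' → C -
  Add: C' → +

No remaining common prefixes — done.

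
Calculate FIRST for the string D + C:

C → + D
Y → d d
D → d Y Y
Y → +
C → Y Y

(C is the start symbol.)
{ 'd' }

FIRST sets of the non-terminals involved (from the grammar, by fixed-point iteration):
  FIRST(D) = { 'd' }

To compute FIRST(D + C), process the symbols left to right:
Symbol D is a non-terminal. Add FIRST(D) \ {ε} = { 'd' }
D is not nullable (ε ∉ FIRST(D)), so stop here.
FIRST(D + C) = { 'd' }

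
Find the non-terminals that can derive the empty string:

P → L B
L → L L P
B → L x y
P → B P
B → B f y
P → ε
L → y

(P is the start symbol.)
ε-productions: P → ε
So P is immediately nullable.
No further non-terminal can be added: every production for the remaining non-terminals contains a terminal or a non-nullable non-terminal.
Nullable = { 'P' }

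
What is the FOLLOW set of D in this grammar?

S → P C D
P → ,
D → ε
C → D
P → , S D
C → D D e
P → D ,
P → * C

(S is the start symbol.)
In S → P C D: D is at the end, add FOLLOW(S)
In C → D: D is at the end, add FOLLOW(C)
In P → , S D: D is at the end, add FOLLOW(P)
In C → D D e: D is followed by D e, add FIRST(D e) \ {ε} = { 'e' }
In C → D D e: D is followed by e, add FIRST(e) \ {ε} = { 'e' }
In P → D ,: D is followed by ',', add FIRST(',') \ {ε} = { ',' }

The FOLLOW sets referred to above (computed the same way, to a fixed point):
  FOLLOW(S) = { $, 'e' }
  FOLLOW(C) = { $, 'e' }
  FOLLOW(P) = { $, 'e' }

Taking the union: FOLLOW(D) = { $, ',', 'e' }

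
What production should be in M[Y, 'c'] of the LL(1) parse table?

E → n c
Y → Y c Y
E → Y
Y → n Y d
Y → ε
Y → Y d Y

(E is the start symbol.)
Y → Y c Y, Y → ε, Y → Y d Y

To find M[Y, 'c'], we find productions for Y where 'c' is in the predict set (PREDICT(N → α) = (FIRST(α) \ {ε}) ∪ (FOLLOW(N) if α ⇒* ε)).

Relevant sets:
  FIRST(Y) = { 'c', 'd', 'n', ε }
  FOLLOW(Y) = { $, 'c', 'd' }

Y → Y c Y: PREDICT = { 'c', 'd', 'n' }
  'c' is in predict set, so this production goes in M[Y, 'c']
Y → n Y d: PREDICT = { 'n' }
Y → ε: PREDICT = { $, 'c', 'd' }
  'c' is in predict set, so this production goes in M[Y, 'c']
Y → Y d Y: PREDICT = { 'c', 'd', 'n' }
  'c' is in predict set, so this production goes in M[Y, 'c']

M[Y, 'c'] = Y → Y c Y, Y → ε, Y → Y d Y  (a multiply-defined cell — the grammar is not LL(1))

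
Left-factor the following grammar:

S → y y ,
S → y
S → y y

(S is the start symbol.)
S → y S'
S' → y S''
S'' → ,
S'' → ε
S' → ε

Left-factoring transforms A → αβ₁ | αβ₂ into A → αA' and A' → β₁ | β₂
(α is the longest common prefix among the alternatives). Repeat until
no nonterminal has two alternatives with a common prefix.

Round 1: S has alternatives sharing prefix 'y'. Introduce S': S → y S'
  Add: S' → y ,
  Add: S' → ε
  Add: S' → y

Round 2: S' has alternatives sharing prefix 'y'. Introduce S'': S' → y S''
  Add: S'' → ,
  Add: S'' → ε

No remaining common prefixes — done.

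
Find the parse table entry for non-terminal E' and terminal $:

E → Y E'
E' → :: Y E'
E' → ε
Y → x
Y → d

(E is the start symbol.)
E' → ε

To find M[E', $], we find productions for E' where $ is in the predict set (PREDICT(N → α) = (FIRST(α) \ {ε}) ∪ (FOLLOW(N) if α ⇒* ε)).

Relevant sets:
  FOLLOW(E') = { $ }

E' → :: Y E': PREDICT = { '::' }
E' → ε: PREDICT = { $ }
  $ is in predict set, so this production goes in M[E', $]

M[E', $] = E' → ε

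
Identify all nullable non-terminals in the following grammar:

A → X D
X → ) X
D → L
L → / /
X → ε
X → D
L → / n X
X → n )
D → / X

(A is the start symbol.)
{ 'X' }

A non-terminal is nullable if it can derive ε (the empty string): either it has an ε-production, or it has a production whose right-hand side consists entirely of nullable non-terminals.

ε-productions: X → ε
So X is immediately nullable.
No further non-terminal can be added: every production for the remaining non-terminals contains a terminal or a non-nullable non-terminal.
Nullable = { 'X' }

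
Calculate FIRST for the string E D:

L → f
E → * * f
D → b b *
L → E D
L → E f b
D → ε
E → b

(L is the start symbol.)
FIRST sets of the non-terminals involved (from the grammar, by fixed-point iteration):
  FIRST(E) = { '*', 'b' }

To compute FIRST(E D), process the symbols left to right:
Symbol E is a non-terminal. Add FIRST(E) \ {ε} = { '*', 'b' }
E is not nullable (ε ∉ FIRST(E)), so stop here.
FIRST(E D) = { '*', 'b' }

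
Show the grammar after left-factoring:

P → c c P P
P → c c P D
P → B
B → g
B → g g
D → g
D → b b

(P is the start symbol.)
P → c c P P'
P' → P
P' → D
P → B
B → g B'
B' → ε
B' → g
D → g
D → b b

Left-factoring transforms A → αβ₁ | αβ₂ into A → αA' and A' → β₁ | β₂
(α is the longest common prefix among the alternatives). Repeat until
no nonterminal has two alternatives with a common prefix.

Round 1: P has alternatives sharing prefix 'c c P'. Introduce P': P → c c P P'
  Add: P' → P
  Add: P' → D

Round 2: B has alternatives sharing prefix 'g'. Introduce B': B → g B'
  Add: B' → ε
  Add: B' → g

No remaining common prefixes — done.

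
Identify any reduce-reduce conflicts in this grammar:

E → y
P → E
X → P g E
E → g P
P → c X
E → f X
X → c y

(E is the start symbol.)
Yes — I11: [E → y .] vs [X → c y .]

Augment with E' → E and build the canonical LR(0) collection (I0 = CLOSURE({[E' → . E]}), then GOTO on every symbol after a dot until no new states appear). It has 15 states:
  I0: { [E → . f X], [E → . g P], [E → . y], [E' → . E] }  — shift
  I1: { [E' → E .] }  — accept
  I2: { [E → . f X], [E → . g P], [E → . y], [E → f . X], [P → . E], [P → . c X], [X → . P g E], [X → . c y] }  — shift
  I3: { [E → . f X], [E → . g P], [E → . y], [E → g . P], [P → . E], [P → . c X] }  — shift
  I4: { [E → y .] }  — reduce
  I5: { [P → E .] }  — reduce
  I6: { [E → g P .] }  — reduce
  I7: { [E → . f X], [E → . g P], [E → . y], [P → . E], [P → . c X], [P → c . X], [X → . P g E], [X → . c y] }  — shift
  I8: { [X → P . g E] }  — shift
  I9: { [P → c X .] }  — reduce
  I10: { [E → . f X], [E → . g P], [E → . y], [P → . E], [P → . c X], [P → c . X], [X → . P g E], [X → . c y], [X → c . y] }  — shift
  I11: { [E → y .], [X → c y .] }  — 2 reduces
  I12: { [E → . f X], [E → . g P], [E → . y], [X → P g . E] }  — shift
  I13: { [X → P g E .] }  — reduce
  I14: { [E → f X .] }  — reduce

I11 contains complete items [E → y .], [X → c y .] — reduce-reduce conflict.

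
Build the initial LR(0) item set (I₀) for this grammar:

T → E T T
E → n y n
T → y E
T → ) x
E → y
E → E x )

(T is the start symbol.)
{ [E → . E x )], [E → . n y n], [E → . y], [T → . ) x], [T → . E T T], [T → . y E], [T' → . T] }

First, augment the grammar with T' → T
I₀ = CLOSURE({ [T' → . T] }):
  [T' → . T] has the dot before T: add [T → . E T T], [T → . y E], [T → . ) x]
  [T → . E T T] has the dot before E: add [E → . n y n], [E → . y], [E → . E x )]
No further items can be added.

I₀ = { [E → . E x )], [E → . n y n], [E → . y], [T → . ) x], [T → . E T T], [T → . y E], [T' → . T] }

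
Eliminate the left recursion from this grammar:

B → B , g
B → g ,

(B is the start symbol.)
B → g , B'
B' → , g B'
B' → ε

B is directly left-recursive. The standard transformation for
  A → A α₁ | ... | A α_m | β₁ | ... | β_n
is
  A  → β₁ A' | ... | β_n A'
  A' → α₁ A' | ... | α_m A' | ε

B → g , becomes B → g , B'
B → B , g becomes B' → , g B'
Add B' → ε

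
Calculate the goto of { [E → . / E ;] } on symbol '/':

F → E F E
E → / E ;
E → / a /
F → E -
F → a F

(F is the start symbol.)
{ [E → . / E ;], [E → . / a /], [E → / . E ;] }

GOTO(I, '/') = CLOSURE({ [A → αX.β] : [A → α.Xβ] ∈ I, X = '/' })

Items with dot before '/', with the dot advanced:
  [E → . / E ;] → [E → / . E ;]
Closure of the advanced items:
  [E → / . E ;] has the dot before E: add [E → . / E ;], [E → . / a /]

GOTO = { [E → . / E ;], [E → . / a /], [E → / . E ;] }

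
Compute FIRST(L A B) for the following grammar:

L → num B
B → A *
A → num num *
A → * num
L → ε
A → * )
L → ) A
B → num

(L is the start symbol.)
FIRST sets of the non-terminals involved (from the grammar, by fixed-point iteration):
  FIRST(L) = { ')', 'num', ε }
  FIRST(A) = { '*', 'num' }

To compute FIRST(L A B), process the symbols left to right:
Symbol L is a non-terminal. Add FIRST(L) \ {ε} = { ')', 'num' }
L is nullable (ε ∈ FIRST(L)), continue to the next symbol.
Symbol A is a non-terminal. Add FIRST(A) \ {ε} = { '*', 'num' }
A is not nullable (ε ∉ FIRST(A)), so stop here.
FIRST(L A B) = { ')', '*', 'num' }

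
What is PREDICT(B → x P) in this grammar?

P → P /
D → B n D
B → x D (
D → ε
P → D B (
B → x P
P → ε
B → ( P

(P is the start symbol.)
PREDICT(B → x P) = (FIRST(RHS) \ {ε}) ∪ (FOLLOW(B) if ε ∈ FIRST(RHS), i.e. RHS ⇒* ε)
FIRST(x P) = { 'x' }
ε ∉ FIRST(x P), so FOLLOW(B) is not added.
PREDICT(B → x P) = { 'x' }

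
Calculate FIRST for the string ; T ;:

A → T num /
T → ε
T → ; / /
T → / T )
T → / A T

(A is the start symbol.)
{ ';' }

To compute FIRST(; T ;), process the symbols left to right:
Symbol ; is a terminal. Add ';' and stop.
FIRST(; T ;) = { ';' }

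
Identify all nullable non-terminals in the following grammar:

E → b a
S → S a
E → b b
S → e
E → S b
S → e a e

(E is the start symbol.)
There are no ε-productions, so no non-terminal can derive ε.
No non-terminals are nullable.

Answer: None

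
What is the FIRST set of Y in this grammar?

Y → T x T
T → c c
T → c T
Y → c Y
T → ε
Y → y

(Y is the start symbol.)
{ 'c', 'x', 'y' }

FIRST sets of the other non-terminals involved (by the same procedure, iterated to a fixed point):
  FIRST(T) = { 'c', ε }

From Y → T x T:
  - T is a non-terminal: add FIRST(T) \ {ε} = { 'c' }
    T is nullable, so continue to the next symbol
  - x is a terminal: add 'x' and stop
From Y → c Y:
  - c is a terminal: add 'c' and stop
From Y → y:
  - y is a terminal: add 'y' and stop

Collecting: FIRST(Y) = { 'c', 'x', 'y' }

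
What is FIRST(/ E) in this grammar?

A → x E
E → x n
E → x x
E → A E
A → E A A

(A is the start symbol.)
{ '/' }

To compute FIRST(/ E), process the symbols left to right:
Symbol / is a terminal. Add '/' and stop.
FIRST(/ E) = { '/' }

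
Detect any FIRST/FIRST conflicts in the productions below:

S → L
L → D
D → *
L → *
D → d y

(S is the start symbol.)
Yes. L → D / L → '*' on { '*' }

A FIRST/FIRST conflict occurs when two productions N → α and N → β for the same non-terminal have FIRST(α) ∩ FIRST(β) ≠ ∅ (with ε ∈ FIRST of a nullable right-hand side, so two nullable alternatives also conflict).

FIRST sets of the non-terminals at (or reachable through a nullable prefix from) the front of some alternative:
  FIRST(D) = { '*', 'd' }

Productions for L:
  L → D: FIRST = { '*', 'd' }
  L → *: FIRST = { '*' }
Productions for D:
  D → *: FIRST = { '*' }
  D → d y: FIRST = { 'd' }
S has only one production, so no FIRST/FIRST conflict is possible there.

Conflict for L: L → D and L → *
  Overlap: { '*' }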